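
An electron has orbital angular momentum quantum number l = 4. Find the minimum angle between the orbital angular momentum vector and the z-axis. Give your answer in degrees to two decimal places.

θ_min ≈ 26.57°

|L|² = l(l+1)ℏ² = 20ℏ², so |L| = 2√5 ℏ.
The smallest angle corresponds to the largest L_z, i.e. m_l = l = 4, giving L_z = 4ℏ.
cos θ_min = 4/√20, so θ_min ≈ 26.57°.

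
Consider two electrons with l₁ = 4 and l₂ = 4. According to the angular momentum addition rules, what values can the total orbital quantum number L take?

L = 0, 1, 2, 3, 4, 5, 6, 7, 8

Angular momentum addition gives L = |l₁ − l₂|, …, l₁ + l₂.
So L can be 0, 1, 2, 3, 4, 5, 6, 7, 8.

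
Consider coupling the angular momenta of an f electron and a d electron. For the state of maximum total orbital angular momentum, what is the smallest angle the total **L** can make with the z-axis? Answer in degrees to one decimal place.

θ_min ≈ 24.1°

The total orbital quantum number L ranges from |l₁ − l₂| to l₁ + l₂ in integer steps.
L ∈ {1, 2, 3, 4, 5}.
The maximum is L = 5, with |L_tot| = ℏ√(5·6) = √30 ℏ.
The minimum angle with z is arccos(5/√30) ≈ 24.1°.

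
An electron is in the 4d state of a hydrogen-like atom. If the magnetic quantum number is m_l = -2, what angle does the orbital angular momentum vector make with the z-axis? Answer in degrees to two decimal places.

θ ≈ 144.74°

4d means n = 4, l = 2.
|L| = √(l(l+1)) ℏ = √6 ℏ.
L_z = m_l ℏ = −2ℏ.
cos θ = L_z/|L| = -2/√6, so θ ≈ 144.74°.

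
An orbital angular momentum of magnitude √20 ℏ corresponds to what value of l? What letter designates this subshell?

|L| = ℏ√(l(l+1)), so l(l+1) = 20.
Solving: l = 4.

l = 4 (g orbital)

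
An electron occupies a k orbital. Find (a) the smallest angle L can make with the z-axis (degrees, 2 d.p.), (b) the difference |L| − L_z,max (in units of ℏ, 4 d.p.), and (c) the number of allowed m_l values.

θ_min ≈ 20.70°; |L|−L_z,max ≈ 0.4833ℏ; 15 values

For a k orbital, l = 7.
cos θ_min = 7/√56, so θ_min ≈ 20.70°.
|L| − L_z,max = (2√14 − 7)ℏ ≈ 0.4833ℏ.
There are 2l+1 = 15 values of m_l.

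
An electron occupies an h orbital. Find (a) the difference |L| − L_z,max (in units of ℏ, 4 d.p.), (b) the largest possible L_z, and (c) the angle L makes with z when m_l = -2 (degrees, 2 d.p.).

|L|−L_z,max ≈ 0.4772ℏ; L_z,max = 5ℏ; θ(m_l=-2) ≈ 111.42°

The letter h corresponds to l = 5.
|L| − L_z,max = (√30 − 5)ℏ ≈ 0.4772ℏ.
L_z,max = lℏ = 5ℏ.
For m_l = -2: cos θ = -2/√30, θ ≈ 111.42°.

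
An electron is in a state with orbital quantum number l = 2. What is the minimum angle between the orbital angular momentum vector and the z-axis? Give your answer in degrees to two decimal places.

θ_min ≈ 35.26°

|L|² = l(l+1)ℏ² = 6ℏ², so |L| = √6 ℏ.
The smallest angle corresponds to the largest L_z, i.e. m_l = l = 2, giving L_z = 2ℏ.
cos θ_min = 2/√6, so θ_min ≈ 35.26°.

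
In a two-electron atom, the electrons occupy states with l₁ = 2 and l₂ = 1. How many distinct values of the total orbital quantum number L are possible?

The total orbital quantum number L ranges from |l₁ − l₂| to l₁ + l₂ in integer steps.
So L can be 1, 2, 3.
That is 3 values.

3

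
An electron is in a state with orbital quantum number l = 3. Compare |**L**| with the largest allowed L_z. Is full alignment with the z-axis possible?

No: L_z,max = 3ℏ < |L| = 2√3 ℏ ≈ 3.464ℏ

|L| = 2√3 ℏ ≈ 3.4641ℏ, while L_z,max = lℏ = 3ℏ.
Since |L| > L_z,max, the vector can never point exactly along z; the closest it comes is θ_min = arccos(3/√12) ≈ 30.0°.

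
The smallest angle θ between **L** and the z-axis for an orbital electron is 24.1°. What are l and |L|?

cos²θ_min = l/(l+1) = 0.8333.
Thus l = 0.8333/(1 − 0.8333) ≈ 5.
Then |L| = ℏ√(5·6) = √30 ℏ.

l = 5, |L| = √30 ℏ ≈ 5.477ℏ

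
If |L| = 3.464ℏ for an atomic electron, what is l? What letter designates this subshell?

(|L|/ℏ)² = l(l+1) = 12.
Solving: l = 3.

l = 3 (f orbital)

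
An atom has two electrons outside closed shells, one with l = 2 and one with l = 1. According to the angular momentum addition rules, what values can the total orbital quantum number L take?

L = 1, 2, 3

L runs from |2 − 1| = 1 to 2 + 1 = 3.
L ∈ {1, 2, 3}.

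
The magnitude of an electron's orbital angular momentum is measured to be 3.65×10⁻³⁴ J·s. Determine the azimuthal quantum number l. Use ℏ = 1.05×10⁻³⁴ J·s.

l = 3

In units of ℏ, |L| ≈ 3.476.
l(l+1) ≈ 3.476² ≈ 12.08, so l = 3.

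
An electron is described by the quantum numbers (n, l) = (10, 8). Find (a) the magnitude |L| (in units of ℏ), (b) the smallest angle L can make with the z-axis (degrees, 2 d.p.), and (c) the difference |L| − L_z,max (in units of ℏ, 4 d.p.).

|L| = ℏ√(8·9) = 6√2 ℏ ≈ 8.485ℏ.
cos θ_min = 8/√72, so θ_min ≈ 19.47°.
|L| − L_z,max = (6√2 − 8)ℏ ≈ 0.4853ℏ.

|L| = 6√2 ℏ ≈ 8.485ℏ; θ_min ≈ 19.47°; |L|−L_z,max ≈ 0.4853ℏ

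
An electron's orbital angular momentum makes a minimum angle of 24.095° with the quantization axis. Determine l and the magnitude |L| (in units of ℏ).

At minimum angle, m_l = l, so cos θ = l/√(l(l+1)); cos²θ = l/(l+1) = 0.8333.
Thus l = 0.8333/(1 − 0.8333) ≈ 5.
Then |L| = ℏ√(5·6) = √30 ℏ.

l = 5, |L| = √30 ℏ ≈ 5.477ℏ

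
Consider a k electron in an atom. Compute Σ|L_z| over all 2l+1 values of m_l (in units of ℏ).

Σ|L_z| = 56 ℏ

A k state has l = 7.
m_l ∈ {-7, -6, -5, -4, -3, -2, -1, 0, 1, 2, 3, 4, 5, 6, 7}.
Σ|m_l| = 2·7(7+1)/2 = 56.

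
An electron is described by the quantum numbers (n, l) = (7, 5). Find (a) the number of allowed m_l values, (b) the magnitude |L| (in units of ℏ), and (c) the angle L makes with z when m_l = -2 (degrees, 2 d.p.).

There are 2l+1 = 11 values of m_l.
|L| = ℏ√(5·6) = √30 ℏ ≈ 5.477ℏ.
For m_l = -2: cos θ = -2/√30, θ ≈ 111.42°.

11 values; |L| = √30 ℏ ≈ 5.477ℏ; θ(m_l=-2) ≈ 111.42°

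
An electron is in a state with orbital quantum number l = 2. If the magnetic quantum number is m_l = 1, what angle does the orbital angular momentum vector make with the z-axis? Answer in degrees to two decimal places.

|L|² = l(l+1)ℏ² = 6ℏ², so |L| = √6 ℏ.
L_z = m_l ℏ = 1ℏ.
cos θ = L_z/|L| = 1/√6, so θ ≈ 65.91°.

θ ≈ 65.91°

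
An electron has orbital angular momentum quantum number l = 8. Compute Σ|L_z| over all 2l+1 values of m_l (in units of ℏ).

m_l ∈ {-8, -7, -6, -5, -4, -3, -2, -1, 0, 1, 2, 3, 4, 5, 6, 7, 8}.
Σ|m_l| = l(l+1) = 72.

Σ|L_z| = 72 ℏ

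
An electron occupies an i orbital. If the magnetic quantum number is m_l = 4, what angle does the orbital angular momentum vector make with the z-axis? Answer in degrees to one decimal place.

θ ≈ 51.9°

For an i orbital, l = 6.
|L|² = l(l+1)ℏ² = 42ℏ², so |L| = √42 ℏ.
L_z = m_l ℏ = 4ℏ.
cos θ = L_z/|L| = 4/√42, so θ ≈ 51.9°.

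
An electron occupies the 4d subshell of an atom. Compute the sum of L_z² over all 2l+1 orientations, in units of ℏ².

For 4d, l = 2.
m_l ∈ {-2, -1, 0, 1, 2}.
Σ m_l² = l(l+1)(2l+1)/3 = 2·3·5/3 = 10.

Σ(L_z)² = 10 ℏ²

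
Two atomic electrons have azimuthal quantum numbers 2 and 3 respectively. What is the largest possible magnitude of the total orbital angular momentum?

L runs from |2 − 3| = 1 to 2 + 3 = 5.
Allowed values: L = 1, 2, 3, 4, 5.
The largest magnitude corresponds to L = 5: |L_tot| = ℏ√(5·6) = √30 ℏ.

|L_tot|_max = √30 ℏ ≈ 5.477ℏ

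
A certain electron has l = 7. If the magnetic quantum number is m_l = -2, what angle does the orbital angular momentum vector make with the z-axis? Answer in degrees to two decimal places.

θ ≈ 105.50°

|L| = √(l(l+1)) ℏ = 2√14 ℏ.
L_z = m_l ℏ = −2ℏ.
cos θ = L_z/|L| = -2/√56, so θ ≈ 105.50°.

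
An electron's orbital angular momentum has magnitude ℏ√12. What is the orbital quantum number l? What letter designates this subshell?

l = 3 (f orbital)

Since |L|² = l(l+1)ℏ², l(l+1) = 12.
l² + l − 12 = 0 ⇒ l = 3.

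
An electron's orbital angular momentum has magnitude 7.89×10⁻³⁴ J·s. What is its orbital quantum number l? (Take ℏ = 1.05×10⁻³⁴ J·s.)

|L|/ℏ = (7.89×10⁻³⁴)/(1.05×10⁻³⁴) ≈ 7.514.
(|L|/ℏ)² = l(l+1) ≈ 56.46 ⇒ l = 7.

l = 7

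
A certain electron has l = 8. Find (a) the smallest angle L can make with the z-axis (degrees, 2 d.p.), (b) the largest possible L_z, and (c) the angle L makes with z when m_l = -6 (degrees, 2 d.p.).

θ_min ≈ 19.47°; L_z,max = 8ℏ; θ(m_l=-6) ≈ 135.00°

cos θ_min = 8/√72, so θ_min ≈ 19.47°.
L_z,max = lℏ = 8ℏ.
For m_l = -6: cos θ = -6/√72, θ ≈ 135.00°.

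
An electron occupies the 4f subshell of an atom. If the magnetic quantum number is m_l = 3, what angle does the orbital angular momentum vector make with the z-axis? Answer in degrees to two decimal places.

The 4f subshell has l = 3.
|L| = ℏ√(l(l+1)) = 2√3 ℏ.
L_z = m_l ℏ = 3ℏ.
cos θ = L_z/|L| = 3/√12, so θ ≈ 30.00°.

θ ≈ 30.00°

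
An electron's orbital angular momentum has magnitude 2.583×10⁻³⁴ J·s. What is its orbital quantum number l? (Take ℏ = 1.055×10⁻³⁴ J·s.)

l = 2

Dividing by ℏ: |L|/ℏ ≈ 2.448.
l(l+1) ≈ 2.448² ≈ 5.99, so l = 2.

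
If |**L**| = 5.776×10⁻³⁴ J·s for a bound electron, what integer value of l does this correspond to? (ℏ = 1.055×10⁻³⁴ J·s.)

l = 5

|L|/ℏ = (5.776×10⁻³⁴)/(1.055×10⁻³⁴) ≈ 5.475.
l(l+1) ≈ 5.475² ≈ 29.97, so l = 5.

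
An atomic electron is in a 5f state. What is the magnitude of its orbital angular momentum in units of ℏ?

5f means n = 5, l = 3.
|L| = ℏ√(l(l+1)) = ℏ√(3·4) = 2√3 ℏ

|L| = 2√3 ℏ ≈ 3.464ℏ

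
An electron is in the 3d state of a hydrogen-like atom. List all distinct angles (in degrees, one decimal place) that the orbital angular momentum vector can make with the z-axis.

θ ∈ {35.3°, 65.9°, 90.0°, 114.1°, 144.7°}

3d means n = 3, l = 2.
|L|² = l(l+1)ℏ² = 6ℏ², so |L| = √6 ℏ.
cos θ = m_l/√6 for each m_l ∈ {-2, -1, 0, 1, 2}.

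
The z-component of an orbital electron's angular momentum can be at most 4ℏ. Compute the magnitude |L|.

The maximum L_z equals lℏ, giving l = 4.
|L| = √(l(l+1)) ℏ = 2√5 ℏ.

|L| = 2√5 ℏ ≈ 4.472ℏ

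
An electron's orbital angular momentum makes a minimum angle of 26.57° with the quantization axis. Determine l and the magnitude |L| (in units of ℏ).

l = 4, |L| = 2√5 ℏ ≈ 4.472ℏ

cos²θ_min = l/(l+1) = 0.7999.
l = cos²θ/sin²θ ≈ 4.
Then |L| = ℏ√(4·5) = 2√5 ℏ.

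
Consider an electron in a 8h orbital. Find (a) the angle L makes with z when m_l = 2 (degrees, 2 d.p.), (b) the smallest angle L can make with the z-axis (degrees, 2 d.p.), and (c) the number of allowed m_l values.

For 8h, l = 5.
For m_l = 2: cos θ = 2/√30, θ ≈ 68.58°.
cos θ_min = 5/√30, so θ_min ≈ 24.09°.
There are 2l+1 = 11 values of m_l.

θ(m_l=2) ≈ 68.58°; θ_min ≈ 24.09°; 11 values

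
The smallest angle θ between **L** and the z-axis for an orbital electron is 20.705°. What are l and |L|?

l = 7, |L| = 2√14 ℏ ≈ 7.483ℏ

cos²θ_min = l/(l+1) = 0.8750.
Solving: l = 7.
Then |L| = ℏ√(7·8) = 2√14 ℏ.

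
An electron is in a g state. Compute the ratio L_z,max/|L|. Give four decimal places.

For a g orbital, l = 4.
|L| = 2√5 ℏ ≈ 4.4721ℏ, while L_z,max = lℏ = 4ℏ.
L_z,max/|L| = 4/√20 = 0.8944.

L_z,max/|L| = 0.8944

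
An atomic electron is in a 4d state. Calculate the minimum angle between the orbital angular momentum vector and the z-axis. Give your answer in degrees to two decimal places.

θ_min ≈ 35.26°

The 4d subshell has l = 2.
|L| = ℏ√(l(l+1)) = √6 ℏ.
The smallest angle corresponds to the largest L_z, i.e. m_l = l = 2, giving L_z = 2ℏ.
cos θ_min = 2/√6, so θ_min ≈ 35.26°.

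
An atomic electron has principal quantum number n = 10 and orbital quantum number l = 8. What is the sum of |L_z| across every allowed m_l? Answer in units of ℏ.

m_l runs from −8 to 8, i.e. {-8, -7, -6, -5, -4, -3, -2, -1, 0, 1, 2, 3, 4, 5, 6, 7, 8}.
Σ|m_l| = 2(1+2+…+8) = 72.

Σ|L_z| = 72 ℏ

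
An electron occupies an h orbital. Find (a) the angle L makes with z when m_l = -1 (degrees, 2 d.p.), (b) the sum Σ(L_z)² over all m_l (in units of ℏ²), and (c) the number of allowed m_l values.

θ(m_l=-1) ≈ 100.52°; Σ(L_z)² = 110 ℏ²; 11 values

For an h orbital, l = 5.
For m_l = -1: cos θ = -1/√30, θ ≈ 100.52°.
Σ m_l² = 110, so Σ(L_z)² = 110 ℏ².
There are 2l+1 = 11 values of m_l.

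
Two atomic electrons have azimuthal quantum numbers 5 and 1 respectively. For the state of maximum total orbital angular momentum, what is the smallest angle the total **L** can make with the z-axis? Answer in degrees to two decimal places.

θ_min ≈ 22.21°

L runs from |5 − 1| = 4 to 5 + 1 = 6.
So L can be 4, 5, 6.
The maximum is L = 6, with |L_tot| = ℏ√(6·7) = √42 ℏ.
The minimum angle with z is arccos(6/√42) ≈ 22.21°.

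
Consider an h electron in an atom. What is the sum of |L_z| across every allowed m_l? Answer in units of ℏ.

Σ|L_z| = 30 ℏ

For an h orbital, l = 5.
The allowed m_l values are -5, -4, -3, -2, -1, 0, 1, 2, 3, 4, 5.
Σ|m_l| = 2(1+2+…+5) = 30.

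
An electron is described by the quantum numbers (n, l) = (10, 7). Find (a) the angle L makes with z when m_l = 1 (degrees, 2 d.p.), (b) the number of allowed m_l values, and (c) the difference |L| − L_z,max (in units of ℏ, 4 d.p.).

For m_l = 1: cos θ = 1/√56, θ ≈ 82.32°.
There are 2l+1 = 15 values of m_l.
|L| − L_z,max = (2√14 − 7)ℏ ≈ 0.4833ℏ.

θ(m_l=1) ≈ 82.32°; 15 values; |L|−L_z,max ≈ 0.4833ℏ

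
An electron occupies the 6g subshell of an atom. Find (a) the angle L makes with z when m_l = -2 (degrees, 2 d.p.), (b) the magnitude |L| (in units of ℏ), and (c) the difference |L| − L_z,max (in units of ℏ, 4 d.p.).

θ(m_l=-2) ≈ 116.57°; |L| = 2√5 ℏ ≈ 4.472ℏ; |L|−L_z,max ≈ 0.4721ℏ

The 6g subshell has l = 4.
For m_l = -2: cos θ = -2/√20, θ ≈ 116.57°.
|L| = ℏ√(4·5) = 2√5 ℏ ≈ 4.472ℏ.
|L| − L_z,max = (2√5 − 4)ℏ ≈ 0.4721ℏ.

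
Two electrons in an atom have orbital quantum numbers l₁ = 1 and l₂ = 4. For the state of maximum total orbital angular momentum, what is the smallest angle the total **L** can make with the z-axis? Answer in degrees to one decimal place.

θ_min ≈ 24.1°

The total orbital quantum number L ranges from |l₁ − l₂| to l₁ + l₂ in integer steps.
L ∈ {3, 4, 5}.
The maximum is L = 5, with |L_tot| = ℏ√(5·6) = √30 ℏ.
The minimum angle with z is arccos(5/√30) ≈ 24.1°.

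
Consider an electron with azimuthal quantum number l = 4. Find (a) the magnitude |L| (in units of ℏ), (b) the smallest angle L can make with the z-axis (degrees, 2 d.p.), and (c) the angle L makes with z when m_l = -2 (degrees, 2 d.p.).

|L| = 2√5 ℏ ≈ 4.472ℏ; θ_min ≈ 26.57°; θ(m_l=-2) ≈ 116.57°

|L| = ℏ√(4·5) = 2√5 ℏ ≈ 4.472ℏ.
cos θ_min = 4/√20, so θ_min ≈ 26.57°.
For m_l = -2: cos θ = -2/√20, θ ≈ 116.57°.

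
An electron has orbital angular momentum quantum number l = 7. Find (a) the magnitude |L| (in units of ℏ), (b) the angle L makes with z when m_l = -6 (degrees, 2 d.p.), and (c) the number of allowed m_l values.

|L| = ℏ√(7·8) = 2√14 ℏ ≈ 7.483ℏ.
For m_l = -6: cos θ = -6/√56, θ ≈ 143.30°.
There are 2l+1 = 15 values of m_l.

|L| = 2√14 ℏ ≈ 7.483ℏ; θ(m_l=-6) ≈ 143.30°; 15 values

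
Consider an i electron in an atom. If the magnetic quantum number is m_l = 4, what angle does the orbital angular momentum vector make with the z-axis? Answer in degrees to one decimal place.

For an i orbital, l = 6.
|L| = √(l(l+1)) ℏ = √42 ℏ.
L_z = m_l ℏ = 4ℏ.
cos θ = L_z/|L| = 4/√42, so θ ≈ 51.9°.

θ ≈ 51.9°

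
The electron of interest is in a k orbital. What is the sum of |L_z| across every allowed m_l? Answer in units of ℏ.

Σ|L_z| = 56 ℏ

For a k orbital, l = 7.
m_l runs from −7 to 7, i.e. {-7, -6, -5, -4, -3, -2, -1, 0, 1, 2, 3, 4, 5, 6, 7}.
Σ|m_l| = 2(1+2+…+7) = 56.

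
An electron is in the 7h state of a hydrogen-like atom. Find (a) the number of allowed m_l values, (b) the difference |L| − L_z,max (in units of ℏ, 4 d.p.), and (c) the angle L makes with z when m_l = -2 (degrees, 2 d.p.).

11 values; |L|−L_z,max ≈ 0.4772ℏ; θ(m_l=-2) ≈ 111.42°

The 7h subshell has l = 5.
There are 2l+1 = 11 values of m_l.
|L| − L_z,max = (√30 − 5)ℏ ≈ 0.4772ℏ.
For m_l = -2: cos θ = -2/√30, θ ≈ 111.42°.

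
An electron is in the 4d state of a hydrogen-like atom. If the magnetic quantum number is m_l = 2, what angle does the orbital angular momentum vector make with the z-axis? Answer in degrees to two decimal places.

θ ≈ 35.26°

4d means n = 4, l = 2.
|L|² = l(l+1)ℏ² = 6ℏ², so |L| = √6 ℏ.
L_z = m_l ℏ = 2ℏ.
cos θ = L_z/|L| = 2/√6, so θ ≈ 35.26°.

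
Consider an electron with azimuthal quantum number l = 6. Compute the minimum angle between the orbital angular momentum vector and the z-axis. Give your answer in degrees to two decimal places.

θ_min ≈ 22.21°

|L|² = l(l+1)ℏ² = 42ℏ², so |L| = √42 ℏ.
The smallest angle corresponds to the largest L_z, i.e. m_l = l = 6, giving L_z = 6ℏ.
cos θ_min = 6/√42, so θ_min ≈ 22.21°.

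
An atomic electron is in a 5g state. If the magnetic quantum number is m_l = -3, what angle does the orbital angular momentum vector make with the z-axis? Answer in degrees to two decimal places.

θ ≈ 132.13°

The 5g subshell has l = 4.
|L|² = l(l+1)ℏ² = 20ℏ², so |L| = 2√5 ℏ.
L_z = m_l ℏ = −3ℏ.
cos θ = L_z/|L| = -3/√20, so θ ≈ 132.13°.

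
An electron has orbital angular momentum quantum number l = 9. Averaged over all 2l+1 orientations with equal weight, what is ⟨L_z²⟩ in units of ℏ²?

⟨L_z²⟩ = 30 ℏ²

m_l runs from −9 to 9, i.e. {-9, -8, -7, -6, -5, -4, -3, -2, -1, 0, 1, 2, 3, 4, 5, 6, 7, 8, 9}.
Average of L_z² over 19 states: 570/19 ℏ² = 30 ℏ².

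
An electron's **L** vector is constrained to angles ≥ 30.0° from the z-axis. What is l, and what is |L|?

l = 3, |L| = 2√3 ℏ ≈ 3.464ℏ

cos²θ_min = l/(l+1) = 0.7500.
Solving: l = 3.
Then |L| = ℏ√(3·4) = 2√3 ℏ.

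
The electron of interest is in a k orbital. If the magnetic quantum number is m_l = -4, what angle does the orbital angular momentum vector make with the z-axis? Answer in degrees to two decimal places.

For a k orbital, l = 7.
|L| = √(l(l+1)) ℏ = 2√14 ℏ.
L_z = m_l ℏ = −4ℏ.
cos θ = L_z/|L| = -4/√56, so θ ≈ 122.31°.

θ ≈ 122.31°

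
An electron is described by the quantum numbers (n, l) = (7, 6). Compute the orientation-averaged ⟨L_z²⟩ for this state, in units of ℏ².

⟨L_z²⟩ = 14 ℏ²

The allowed m_l values are -6, -5, -4, -3, -2, -1, 0, 1, 2, 3, 4, 5, 6.
⟨L_z²⟩ = ℏ²·l(l+1)/3 = 14ℏ².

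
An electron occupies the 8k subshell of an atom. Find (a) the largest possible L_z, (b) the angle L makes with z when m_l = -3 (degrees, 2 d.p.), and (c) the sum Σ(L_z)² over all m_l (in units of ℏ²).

For 8k, l = 7.
L_z,max = lℏ = 7ℏ.
For m_l = -3: cos θ = -3/√56, θ ≈ 113.63°.
Σ m_l² = 280, so Σ(L_z)² = 280 ℏ².

L_z,max = 7ℏ; θ(m_l=-3) ≈ 113.63°; Σ(L_z)² = 280 ℏ²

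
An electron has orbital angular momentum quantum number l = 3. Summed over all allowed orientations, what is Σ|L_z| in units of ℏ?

m_l runs from −3 to 3, i.e. {-3, -2, -1, 0, 1, 2, 3}.
Σ|m_l| = 2·3(3+1)/2 = 12.

Σ|L_z| = 12 ℏ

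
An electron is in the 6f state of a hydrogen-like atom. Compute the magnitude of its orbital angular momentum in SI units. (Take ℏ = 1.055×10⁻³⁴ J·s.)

6f means n = 6, l = 3.
|L| = ℏ√(l(l+1)) = ℏ√(3·4) = 2√3 ℏ
Numerically, |L| = 3.464 × (1.055×10⁻³⁴ J·s) = 3.655×10⁻³⁴ J·s.

|L| = 3.655×10⁻³⁴ J·s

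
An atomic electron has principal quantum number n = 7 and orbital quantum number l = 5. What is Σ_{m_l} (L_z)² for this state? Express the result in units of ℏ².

The allowed m_l values are -5, -4, -3, -2, -1, 0, 1, 2, 3, 4, 5.
Σ m_l² = 2·(1 + 4 + 9 + 16 + 25) = 110.

Σ(L_z)² = 110 ℏ²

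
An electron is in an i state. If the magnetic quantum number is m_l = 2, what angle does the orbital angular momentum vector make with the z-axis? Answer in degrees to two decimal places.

The letter i corresponds to l = 6.
|L|² = l(l+1)ℏ² = 42ℏ², so |L| = √42 ℏ.
L_z = m_l ℏ = 2ℏ.
cos θ = L_z/|L| = 2/√42, so θ ≈ 72.02°.

θ ≈ 72.02°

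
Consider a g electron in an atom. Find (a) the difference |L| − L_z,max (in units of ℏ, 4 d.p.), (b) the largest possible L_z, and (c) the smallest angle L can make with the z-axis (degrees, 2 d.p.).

|L|−L_z,max ≈ 0.4721ℏ; L_z,max = 4ℏ; θ_min ≈ 26.57°

A g state has l = 4.
|L| − L_z,max = (2√5 − 4)ℏ ≈ 0.4721ℏ.
L_z,max = lℏ = 4ℏ.
cos θ_min = 4/√20, so θ_min ≈ 26.57°.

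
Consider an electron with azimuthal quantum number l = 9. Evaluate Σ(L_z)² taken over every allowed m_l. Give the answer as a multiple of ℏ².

m_l runs from −9 to 9, i.e. {-9, -8, -7, -6, -5, -4, -3, -2, -1, 0, 1, 2, 3, 4, 5, 6, 7, 8, 9}.
Σ m_l² = l(l+1)(2l+1)/3 = 9·10·19/3 = 570.

Σ(L_z)² = 570 ℏ²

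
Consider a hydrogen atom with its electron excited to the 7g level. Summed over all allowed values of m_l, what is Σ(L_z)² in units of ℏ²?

The 7g level has l = 4.
The allowed m_l values are -4, -3, -2, -1, 0, 1, 2, 3, 4.
Summing m² from −4 to 4: Σ m_l² = 60.

Σ(L_z)² = 60 ℏ²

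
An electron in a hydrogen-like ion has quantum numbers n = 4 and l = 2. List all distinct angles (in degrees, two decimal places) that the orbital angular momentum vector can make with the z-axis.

θ ∈ {35.26°, 65.91°, 90.00°, 114.09°, 144.74°}

|L| = ℏ√(l(l+1)) = √6 ℏ.
cos θ = m_l/√6 for each m_l ∈ {-2, -1, 0, 1, 2}.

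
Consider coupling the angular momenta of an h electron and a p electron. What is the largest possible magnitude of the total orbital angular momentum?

|L_tot|_max = √42 ℏ ≈ 6.481ℏ

L runs from |5 − 1| = 4 to 5 + 1 = 6.
Allowed values: L = 4, 5, 6.
The largest magnitude corresponds to L = 6: |L_tot| = ℏ√(6·7) = √42 ℏ.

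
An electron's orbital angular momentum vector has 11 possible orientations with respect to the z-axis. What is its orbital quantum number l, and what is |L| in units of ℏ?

l = 5, |L| = √30 ℏ ≈ 5.477ℏ

11 = 2l + 1, so l = (11−1)/2 = 5.
Then |L| = √(l(l+1)) ℏ = √30 ℏ.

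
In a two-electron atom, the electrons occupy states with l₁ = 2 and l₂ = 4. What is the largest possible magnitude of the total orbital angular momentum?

|L_tot|_max = √42 ℏ ≈ 6.481ℏ

The total orbital quantum number L ranges from |l₁ − l₂| to l₁ + l₂ in integer steps.
L ∈ {2, 3, 4, 5, 6}.
The largest magnitude corresponds to L = 6: |L_tot| = ℏ√(6·7) = √42 ℏ.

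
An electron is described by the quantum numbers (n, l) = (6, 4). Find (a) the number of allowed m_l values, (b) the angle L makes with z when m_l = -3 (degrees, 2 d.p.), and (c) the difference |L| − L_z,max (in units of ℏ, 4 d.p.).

There are 2l+1 = 9 values of m_l.
For m_l = -3: cos θ = -3/√20, θ ≈ 132.13°.
|L| − L_z,max = (2√5 − 4)ℏ ≈ 0.4721ℏ.

9 values; θ(m_l=-3) ≈ 132.13°; |L|−L_z,max ≈ 0.4721ℏ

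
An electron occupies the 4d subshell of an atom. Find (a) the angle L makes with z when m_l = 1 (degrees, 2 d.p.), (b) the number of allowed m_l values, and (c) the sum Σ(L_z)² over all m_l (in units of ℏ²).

θ(m_l=1) ≈ 65.91°; 5 values; Σ(L_z)² = 10 ℏ²

For 4d, l = 2.
For m_l = 1: cos θ = 1/√6, θ ≈ 65.91°.
There are 2l+1 = 5 values of m_l.
Σ m_l² = 10, so Σ(L_z)² = 10 ℏ².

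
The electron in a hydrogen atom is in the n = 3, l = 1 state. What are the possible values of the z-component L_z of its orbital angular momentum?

L_z = m_l ℏ with m_l ranging from −l to +l in integer steps.
For l = 1: m_l ∈ {-1, 0, 1}.

L_z ∈ {−ℏ, 0, ℏ}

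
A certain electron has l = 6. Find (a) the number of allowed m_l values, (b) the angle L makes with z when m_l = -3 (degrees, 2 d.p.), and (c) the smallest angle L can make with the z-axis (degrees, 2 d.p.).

There are 2l+1 = 13 values of m_l.
For m_l = -3: cos θ = -3/√42, θ ≈ 117.58°.
cos θ_min = 6/√42, so θ_min ≈ 22.21°.

13 values; θ(m_l=-3) ≈ 117.58°; θ_min ≈ 22.21°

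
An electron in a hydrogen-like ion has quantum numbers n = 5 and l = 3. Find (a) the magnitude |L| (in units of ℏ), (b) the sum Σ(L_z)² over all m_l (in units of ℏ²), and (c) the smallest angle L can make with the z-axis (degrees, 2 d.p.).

|L| = ℏ√(3·4) = 2√3 ℏ ≈ 3.464ℏ.
Σ m_l² = 28, so Σ(L_z)² = 28 ℏ².
cos θ_min = 3/√12, so θ_min ≈ 30.00°.

|L| = 2√3 ℏ ≈ 3.464ℏ; Σ(L_z)² = 28 ℏ²; θ_min ≈ 30.00°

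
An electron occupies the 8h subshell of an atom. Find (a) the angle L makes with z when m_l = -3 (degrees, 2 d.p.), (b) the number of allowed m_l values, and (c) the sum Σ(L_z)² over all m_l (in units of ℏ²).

The 8h subshell has l = 5.
For m_l = -3: cos θ = -3/√30, θ ≈ 123.21°.
There are 2l+1 = 11 values of m_l.
Σ m_l² = 110, so Σ(L_z)² = 110 ℏ².

θ(m_l=-3) ≈ 123.21°; 11 values; Σ(L_z)² = 110 ℏ²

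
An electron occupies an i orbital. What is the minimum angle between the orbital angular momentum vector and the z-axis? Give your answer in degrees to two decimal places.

θ_min ≈ 22.21°

For an i orbital, l = 6.
|L| = ℏ√(l(l+1)) = √42 ℏ.
The smallest angle corresponds to the largest L_z, i.e. m_l = l = 6, giving L_z = 6ℏ.
cos θ_min = 6/√42, so θ_min ≈ 22.21°.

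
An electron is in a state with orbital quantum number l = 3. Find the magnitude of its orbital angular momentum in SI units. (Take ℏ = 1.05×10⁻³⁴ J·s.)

|L| = 3.64×10⁻³⁴ J·s

|L| = ℏ√(l(l+1)) = ℏ√(3·4) = 2√3 ℏ
Numerically, |L| = 3.464 × (1.05×10⁻³⁴ J·s) = 3.64×10⁻³⁴ J·s.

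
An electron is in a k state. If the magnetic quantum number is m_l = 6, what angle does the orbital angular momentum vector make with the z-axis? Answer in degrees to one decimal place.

θ ≈ 36.7°

A k state has l = 7.
|L|² = l(l+1)ℏ² = 56ℏ², so |L| = 2√14 ℏ.
L_z = m_l ℏ = 6ℏ.
cos θ = L_z/|L| = 6/√56, so θ ≈ 36.7°.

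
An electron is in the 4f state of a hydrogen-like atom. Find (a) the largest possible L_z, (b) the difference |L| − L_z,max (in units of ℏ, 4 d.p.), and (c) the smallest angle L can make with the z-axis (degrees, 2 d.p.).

4f means n = 4, l = 3.
L_z,max = lℏ = 3ℏ.
|L| − L_z,max = (2√3 − 3)ℏ ≈ 0.4641ℏ.
cos θ_min = 3/√12, so θ_min ≈ 30.00°.

L_z,max = 3ℏ; |L|−L_z,max ≈ 0.4641ℏ; θ_min ≈ 30.00°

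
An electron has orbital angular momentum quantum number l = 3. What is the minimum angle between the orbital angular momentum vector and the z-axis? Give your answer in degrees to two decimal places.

θ_min ≈ 30.00°

|L| = √(l(l+1)) ℏ = 2√3 ℏ.
The smallest angle corresponds to the largest L_z, i.e. m_l = l = 3, giving L_z = 3ℏ.
cos θ_min = 3/√12, so θ_min ≈ 30.00°.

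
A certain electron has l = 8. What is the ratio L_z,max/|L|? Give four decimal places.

L_z,max/|L| = 0.9428

|L| = 6√2 ℏ ≈ 8.4853ℏ, while L_z,max = lℏ = 8ℏ.
L_z,max/|L| = 8/√72 = 0.9428.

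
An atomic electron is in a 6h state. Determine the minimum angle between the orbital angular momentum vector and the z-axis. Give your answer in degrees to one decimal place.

For 6h, l = 5.
|L| = ℏ√(l(l+1)) = √30 ℏ.
The smallest angle corresponds to the largest L_z, i.e. m_l = l = 5, giving L_z = 5ℏ.
cos θ_min = 5/√30, so θ_min ≈ 24.1°.

θ_min ≈ 24.1°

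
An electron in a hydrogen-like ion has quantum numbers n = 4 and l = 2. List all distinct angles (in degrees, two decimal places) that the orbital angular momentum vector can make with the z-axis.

|L| = ℏ√(l(l+1)) = √6 ℏ.
cos θ = m_l/√6 for each m_l ∈ {-2, -1, 0, 1, 2}.

θ ∈ {35.26°, 65.91°, 90.00°, 114.09°, 144.74°}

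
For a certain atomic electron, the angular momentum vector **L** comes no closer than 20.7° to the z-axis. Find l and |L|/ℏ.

l = 7, |L| = 2√14 ℏ ≈ 7.483ℏ

cos θ_min = l/√(l(l+1)) = √(l/(l+1)), so l/(l+1) = cos²(20.7°) = 0.8751.
Solving: l = 7.
Then |L| = ℏ√(7·8) = 2√14 ℏ.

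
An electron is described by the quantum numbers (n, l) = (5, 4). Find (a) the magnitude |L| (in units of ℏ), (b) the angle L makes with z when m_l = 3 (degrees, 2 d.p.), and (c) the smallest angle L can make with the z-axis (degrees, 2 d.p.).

|L| = ℏ√(4·5) = 2√5 ℏ ≈ 4.472ℏ.
For m_l = 3: cos θ = 3/√20, θ ≈ 47.87°.
cos θ_min = 4/√20, so θ_min ≈ 26.57°.

|L| = 2√5 ℏ ≈ 4.472ℏ; θ(m_l=3) ≈ 47.87°; θ_min ≈ 26.57°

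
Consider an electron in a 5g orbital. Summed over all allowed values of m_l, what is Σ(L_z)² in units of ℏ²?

Σ(L_z)² = 60 ℏ²

The 5g subshell has l = 4.
m_l ∈ {-4, -3, -2, -1, 0, 1, 2, 3, 4}.
Summing m² from −4 to 4: Σ m_l² = 60.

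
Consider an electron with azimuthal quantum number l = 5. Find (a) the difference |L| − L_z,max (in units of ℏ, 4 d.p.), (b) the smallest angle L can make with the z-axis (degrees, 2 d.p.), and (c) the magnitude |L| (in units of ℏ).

|L|−L_z,max ≈ 0.4772ℏ; θ_min ≈ 24.09°; |L| = √30 ℏ ≈ 5.477ℏ

|L| − L_z,max = (√30 − 5)ℏ ≈ 0.4772ℏ.
cos θ_min = 5/√30, so θ_min ≈ 24.09°.
|L| = ℏ√(5·6) = √30 ℏ ≈ 5.477ℏ.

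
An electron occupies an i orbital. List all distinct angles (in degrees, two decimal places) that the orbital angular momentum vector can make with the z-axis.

θ ∈ {22.21°, 39.51°, 51.89°, 62.42°, 72.02°, 81.12°, 90.00°, 98.88°, 107.98°, 117.58°, 128.11°, 140.49°, 157.79°}

An i state has l = 6.
|L| = ℏ√(l(l+1)) = √42 ℏ.
cos θ = m_l/√42 for each m_l ∈ {-6, -5, -4, -3, -2, -1, 0, 1, 2, 3, 4, 5, 6}.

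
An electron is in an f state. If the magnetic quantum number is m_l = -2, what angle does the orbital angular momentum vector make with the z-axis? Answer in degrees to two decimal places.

θ ≈ 125.26°

The letter f corresponds to l = 3.
|L| = √(l(l+1)) ℏ = 2√3 ℏ.
L_z = m_l ℏ = −2ℏ.
cos θ = L_z/|L| = -2/√12, so θ ≈ 125.26°.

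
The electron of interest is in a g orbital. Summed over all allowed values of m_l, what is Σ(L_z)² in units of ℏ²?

The letter g corresponds to l = 4.
The allowed m_l values are -4, -3, -2, -1, 0, 1, 2, 3, 4.
Summing m² from −4 to 4: Σ m_l² = 60.

Σ(L_z)² = 60 ℏ²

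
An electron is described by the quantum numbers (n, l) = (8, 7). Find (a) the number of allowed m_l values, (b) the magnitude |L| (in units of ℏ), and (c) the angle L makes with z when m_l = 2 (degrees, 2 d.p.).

There are 2l+1 = 15 values of m_l.
|L| = ℏ√(7·8) = 2√14 ℏ ≈ 7.483ℏ.
For m_l = 2: cos θ = 2/√56, θ ≈ 74.50°.

15 values; |L| = 2√14 ℏ ≈ 7.483ℏ; θ(m_l=2) ≈ 74.50°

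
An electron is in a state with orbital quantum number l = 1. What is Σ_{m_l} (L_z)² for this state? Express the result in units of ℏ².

m_l ∈ {-1, 0, 1}.
Σ m_l² = 2·(1) = 2.

Σ(L_z)² = 2 ℏ²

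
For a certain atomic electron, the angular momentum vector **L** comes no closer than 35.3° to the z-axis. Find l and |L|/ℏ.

l = 2, |L| = √6 ℏ ≈ 2.449ℏ

At minimum angle, m_l = l, so cos θ = l/√(l(l+1)); cos²θ = l/(l+1) = 0.6661.
Thus l = 0.6661/(1 − 0.6661) ≈ 2.
Then |L| = ℏ√(2·3) = √6 ℏ.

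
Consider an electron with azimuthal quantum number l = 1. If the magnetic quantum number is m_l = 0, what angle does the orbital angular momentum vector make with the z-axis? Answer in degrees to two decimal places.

|L|² = l(l+1)ℏ² = 2ℏ², so |L| = √2 ℏ.
L_z = m_l ℏ = 0ℏ.
cos θ = L_z/|L| = 0/√2, so θ ≈ 90.00°.

θ ≈ 90.00°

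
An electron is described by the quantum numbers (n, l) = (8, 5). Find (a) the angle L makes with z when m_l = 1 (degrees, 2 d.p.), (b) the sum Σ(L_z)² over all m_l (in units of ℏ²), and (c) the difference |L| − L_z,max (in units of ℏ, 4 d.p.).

θ(m_l=1) ≈ 79.48°; Σ(L_z)² = 110 ℏ²; |L|−L_z,max ≈ 0.4772ℏ

For m_l = 1: cos θ = 1/√30, θ ≈ 79.48°.
Σ m_l² = 110, so Σ(L_z)² = 110 ℏ².
|L| − L_z,max = (√30 − 5)ℏ ≈ 0.4772ℏ.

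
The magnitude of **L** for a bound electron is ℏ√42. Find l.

l = 6

|L| = ℏ√(l(l+1)), so l(l+1) = 42.
Solving: l = 6.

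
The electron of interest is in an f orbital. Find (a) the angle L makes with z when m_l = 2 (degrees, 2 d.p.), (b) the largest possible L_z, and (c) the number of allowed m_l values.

θ(m_l=2) ≈ 54.74°; L_z,max = 3ℏ; 7 values

The letter f corresponds to l = 3.
For m_l = 2: cos θ = 2/√12, θ ≈ 54.74°.
L_z,max = lℏ = 3ℏ.
There are 2l+1 = 7 values of m_l.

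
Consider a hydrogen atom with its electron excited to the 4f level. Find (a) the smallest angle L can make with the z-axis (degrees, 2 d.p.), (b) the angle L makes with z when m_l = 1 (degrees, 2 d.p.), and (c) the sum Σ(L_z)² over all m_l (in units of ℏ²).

The 4f level has l = 3.
cos θ_min = 3/√12, so θ_min ≈ 30.00°.
For m_l = 1: cos θ = 1/√12, θ ≈ 73.22°.
Σ m_l² = 28, so Σ(L_z)² = 28 ℏ².

θ_min ≈ 30.00°; θ(m_l=1) ≈ 73.22°; Σ(L_z)² = 28 ℏ²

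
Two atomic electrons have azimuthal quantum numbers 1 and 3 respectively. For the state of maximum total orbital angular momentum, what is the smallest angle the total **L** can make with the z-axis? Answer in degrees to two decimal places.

The total orbital quantum number L ranges from |l₁ − l₂| to l₁ + l₂ in integer steps.
Allowed values: L = 2, 3, 4.
The maximum is L = 4, with |L_tot| = ℏ√(4·5) = 2√5 ℏ.
The minimum angle with z is arccos(4/√20) ≈ 26.57°.

θ_min ≈ 26.57°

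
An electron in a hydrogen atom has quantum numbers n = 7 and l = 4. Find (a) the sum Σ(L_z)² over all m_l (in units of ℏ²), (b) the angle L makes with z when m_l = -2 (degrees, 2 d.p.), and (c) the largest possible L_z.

Σ m_l² = 60, so Σ(L_z)² = 60 ℏ².
For m_l = -2: cos θ = -2/√20, θ ≈ 116.57°.
L_z,max = lℏ = 4ℏ.

Σ(L_z)² = 60 ℏ²; θ(m_l=-2) ≈ 116.57°; L_z,max = 4ℏ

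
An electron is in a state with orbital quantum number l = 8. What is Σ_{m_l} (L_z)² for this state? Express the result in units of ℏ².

m_l runs from −8 to 8, i.e. {-8, -7, -6, -5, -4, -3, -2, -1, 0, 1, 2, 3, 4, 5, 6, 7, 8}.
Summing m² from −8 to 8: Σ m_l² = 408.

Σ(L_z)² = 408 ℏ²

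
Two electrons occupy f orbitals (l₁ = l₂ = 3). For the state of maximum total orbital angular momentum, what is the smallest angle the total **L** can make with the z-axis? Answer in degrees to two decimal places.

θ_min ≈ 22.21°

L runs from |3 − 3| = 0 to 3 + 3 = 6.
Allowed values: L = 0, 1, 2, 3, 4, 5, 6.
The maximum is L = 6, with |L_tot| = ℏ√(6·7) = √42 ℏ.
The minimum angle with z is arccos(6/√42) ≈ 22.21°.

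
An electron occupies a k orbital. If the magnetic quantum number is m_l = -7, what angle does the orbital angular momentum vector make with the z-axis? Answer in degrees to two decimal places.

The letter k corresponds to l = 7.
|L| = √(l(l+1)) ℏ = 2√14 ℏ.
L_z = m_l ℏ = −7ℏ.
cos θ = L_z/|L| = -7/√56, so θ ≈ 159.30°.

θ ≈ 159.30°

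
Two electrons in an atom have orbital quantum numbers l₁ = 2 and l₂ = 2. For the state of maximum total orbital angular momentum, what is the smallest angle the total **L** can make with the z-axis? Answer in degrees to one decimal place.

θ_min ≈ 26.6°

L runs from |2 − 2| = 0 to 2 + 2 = 4.
Allowed values: L = 0, 1, 2, 3, 4.
The maximum is L = 4, with |L_tot| = ℏ√(4·5) = 2√5 ℏ.
The minimum angle with z is arccos(4/√20) ≈ 26.6°.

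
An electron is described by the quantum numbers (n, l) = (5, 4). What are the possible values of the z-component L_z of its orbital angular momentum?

L_z ∈ {−4ℏ, −3ℏ, −2ℏ, −ℏ, 0, ℏ, 2ℏ, 3ℏ, 4ℏ}

L_z = m_l ℏ with m_l ranging from −l to +l in integer steps.
For l = 4: m_l ∈ {-4, -3, -2, -1, 0, 1, 2, 3, 4}.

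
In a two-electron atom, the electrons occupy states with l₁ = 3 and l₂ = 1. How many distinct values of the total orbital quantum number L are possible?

L runs from |3 − 1| = 2 to 3 + 1 = 4.
Allowed values: L = 2, 3, 4.
That is 3 values.

3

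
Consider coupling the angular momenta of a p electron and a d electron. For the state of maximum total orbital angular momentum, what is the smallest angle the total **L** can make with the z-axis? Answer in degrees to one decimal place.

θ_min ≈ 30.0°

By the triangle rule, |l₁ − l₂| ≤ L ≤ l₁ + l₂.
So L can be 1, 2, 3.
The maximum is L = 3, with |L_tot| = ℏ√(3·4) = 2√3 ℏ.
The minimum angle with z is arccos(3/√12) ≈ 30.0°.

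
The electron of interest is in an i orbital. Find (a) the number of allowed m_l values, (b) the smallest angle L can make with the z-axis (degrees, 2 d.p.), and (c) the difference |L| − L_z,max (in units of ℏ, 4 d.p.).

The letter i corresponds to l = 6.
There are 2l+1 = 13 values of m_l.
cos θ_min = 6/√42, so θ_min ≈ 22.21°.
|L| − L_z,max = (√42 − 6)ℏ ≈ 0.4807ℏ.

13 values; θ_min ≈ 22.21°; |L|−L_z,max ≈ 0.4807ℏ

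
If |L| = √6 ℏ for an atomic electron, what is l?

(|L|/ℏ)² = l(l+1) = 6.
Solving: l = 2.

l = 2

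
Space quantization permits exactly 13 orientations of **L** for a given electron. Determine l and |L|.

l = 6, |L| = √42 ℏ ≈ 6.481ℏ

2l + 1 = 13 ⇒ l = 6.
Then |L| = √(l(l+1)) ℏ = √42 ℏ.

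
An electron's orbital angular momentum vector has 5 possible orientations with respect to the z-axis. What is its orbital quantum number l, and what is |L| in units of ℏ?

Since there are 2l+1 = 5 values of m_l, l = 2.
Then |L| = √(l(l+1)) ℏ = √6 ℏ.

l = 2, |L| = √6 ℏ ≈ 2.449ℏ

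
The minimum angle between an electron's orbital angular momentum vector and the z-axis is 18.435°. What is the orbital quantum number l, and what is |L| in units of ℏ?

cos θ_min = l/√(l(l+1)) = √(l/(l+1)), so l/(l+1) = cos²(18.435°) = 0.9000.
Solving: l = 9.
Then |L| = ℏ√(9·10) = 3√10 ℏ.

l = 9, |L| = 3√10 ℏ ≈ 9.487ℏ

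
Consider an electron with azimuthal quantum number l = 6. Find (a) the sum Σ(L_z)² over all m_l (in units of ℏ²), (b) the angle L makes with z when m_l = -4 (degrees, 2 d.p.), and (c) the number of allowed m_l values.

Σ m_l² = 182, so Σ(L_z)² = 182 ℏ².
For m_l = -4: cos θ = -4/√42, θ ≈ 128.11°.
There are 2l+1 = 13 values of m_l.

Σ(L_z)² = 182 ℏ²; θ(m_l=-4) ≈ 128.11°; 13 values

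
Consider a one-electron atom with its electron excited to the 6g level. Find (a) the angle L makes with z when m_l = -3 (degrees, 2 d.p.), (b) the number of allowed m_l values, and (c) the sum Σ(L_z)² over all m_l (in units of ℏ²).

The 6g level has l = 4.
For m_l = -3: cos θ = -3/√20, θ ≈ 132.13°.
There are 2l+1 = 9 values of m_l.
Σ m_l² = 60, so Σ(L_z)² = 60 ℏ².

θ(m_l=-3) ≈ 132.13°; 9 values; Σ(L_z)² = 60 ℏ²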